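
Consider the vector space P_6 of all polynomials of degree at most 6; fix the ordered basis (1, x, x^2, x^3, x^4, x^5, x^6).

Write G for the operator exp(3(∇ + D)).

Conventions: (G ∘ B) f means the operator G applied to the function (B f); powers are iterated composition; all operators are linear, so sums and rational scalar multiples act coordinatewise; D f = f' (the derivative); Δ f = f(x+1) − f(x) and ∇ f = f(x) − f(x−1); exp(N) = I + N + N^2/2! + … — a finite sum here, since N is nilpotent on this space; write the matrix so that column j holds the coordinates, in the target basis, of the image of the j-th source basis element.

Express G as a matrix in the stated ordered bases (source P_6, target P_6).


the matrix is [[1, 6, 33, 165, 744, 3009, 10941]; [0, 1, 12, 99, 660, 3720, 18054]; [0, 0, 1, 18, 198, 1650, 11160]; [0, 0, 0, 1, 24, 330, 3300]; [0, 0, 0, 0, 1, 30, 495]; [0, 0, 0, 0, 0, 1, 36]; [0, 0, 0, 0, 0, 0, 1]] (rows listed top to bottom)

image of 1: 1
image of x: x + 6
image of x^2: x^2 + 12x + 33
image of x^3: x^3 + 18x^2 + 99x + 165
image of x^4: x^4 + 24x^3 + 198x^2 + 660x + 744
image of x^5: x^5 + 30x^4 + 330x^3 + 1650x^2 + 3720x + 3009
image of x^6: x^6 + 36x^5 + 495x^4 + 3300x^3 + 11160x^2 + 18054x + 10941
each image's coordinates form column j of the matrix


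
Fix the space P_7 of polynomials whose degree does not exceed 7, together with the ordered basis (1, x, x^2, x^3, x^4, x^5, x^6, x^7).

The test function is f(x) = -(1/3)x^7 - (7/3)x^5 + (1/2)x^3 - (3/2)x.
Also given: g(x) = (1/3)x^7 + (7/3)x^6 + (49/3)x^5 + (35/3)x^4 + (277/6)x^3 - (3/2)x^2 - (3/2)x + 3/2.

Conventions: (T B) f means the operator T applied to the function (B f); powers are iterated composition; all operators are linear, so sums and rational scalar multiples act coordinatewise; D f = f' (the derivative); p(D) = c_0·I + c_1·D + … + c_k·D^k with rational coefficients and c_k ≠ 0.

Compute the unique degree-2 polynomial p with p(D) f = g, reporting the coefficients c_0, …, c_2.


p(D) = -I − D − D^2, i.e. c_0 = -1, c_1 = -1, c_2 = -1

D^0 f = -(1/3)x^7 - (7/3)x^5 + (1/2)x^3 - (3/2)x
D^1 f = -(7/3)x^6 - (35/3)x^4 + (3/2)x^2 - 3/2
D^2 f = -14x^5 - (140/3)x^3 + 3x
matching coefficients of g against c_0 f + c_1 Df + … from the top degree down determines the c_i
solution: c_0 = -1, c_1 = -1, c_2 = -1


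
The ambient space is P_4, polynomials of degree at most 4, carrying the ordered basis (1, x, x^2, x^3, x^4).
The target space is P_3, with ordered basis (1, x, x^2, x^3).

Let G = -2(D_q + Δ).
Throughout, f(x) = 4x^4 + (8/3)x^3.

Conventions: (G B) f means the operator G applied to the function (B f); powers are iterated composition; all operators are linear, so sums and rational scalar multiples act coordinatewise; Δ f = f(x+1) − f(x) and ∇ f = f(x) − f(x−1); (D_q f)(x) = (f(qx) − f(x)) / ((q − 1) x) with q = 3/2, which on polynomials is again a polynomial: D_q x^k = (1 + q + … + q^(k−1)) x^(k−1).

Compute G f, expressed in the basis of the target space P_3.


D_q f = (65/2)x^3 + (38/3)x^2
Δ f = 16x^3 + 32x^2 + 24x + 20/3
(D_q + Δ) f = (97/2)x^3 + (134/3)x^2 + 24x + 20/3
(-2(D_q + Δ)) f = -97x^3 - (268/3)x^2 - 48x - 40/3

the result is g(x) = -97x^3 - (268/3)x^2 - 48x - 40/3


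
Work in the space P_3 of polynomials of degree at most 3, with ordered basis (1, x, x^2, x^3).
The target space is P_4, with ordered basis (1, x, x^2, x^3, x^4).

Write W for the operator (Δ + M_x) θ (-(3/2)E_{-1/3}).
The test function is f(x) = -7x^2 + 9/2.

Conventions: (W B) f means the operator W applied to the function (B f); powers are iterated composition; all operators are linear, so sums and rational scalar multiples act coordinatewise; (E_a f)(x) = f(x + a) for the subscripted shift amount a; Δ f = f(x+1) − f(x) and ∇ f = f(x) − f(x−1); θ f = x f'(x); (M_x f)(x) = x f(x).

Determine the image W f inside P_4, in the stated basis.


E_{-1/3} f = -7x^2 + (14/3)x + 67/18
(-(3/2)E_{-1/3}) f = (21/2)x^2 - 7x - 67/12
θ (-(3/2)E_{-1/3}) f = 21x^2 - 7x
Δ θ (-(3/2)E_{-1/3}) f = 42x + 14
M_x θ (-(3/2)E_{-1/3}) f = 21x^3 - 7x^2
(Δ + M_x) θ (-(3/2)E_{-1/3}) f = 21x^3 - 7x^2 + 42x + 14

the result is g(x) = 21x^3 - 7x^2 + 42x + 14


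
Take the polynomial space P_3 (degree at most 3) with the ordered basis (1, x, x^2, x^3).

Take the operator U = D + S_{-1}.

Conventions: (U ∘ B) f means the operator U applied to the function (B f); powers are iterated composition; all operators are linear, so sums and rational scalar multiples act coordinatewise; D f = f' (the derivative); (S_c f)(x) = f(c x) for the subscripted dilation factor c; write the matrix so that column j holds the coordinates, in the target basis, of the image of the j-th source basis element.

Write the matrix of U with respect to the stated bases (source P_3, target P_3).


the matrix is [[1, 1, 0, 0]; [0, -1, 2, 0]; [0, 0, 1, 3]; [0, 0, 0, -1]] (rows listed top to bottom)

image of 1: 1
image of x: -x + 1
image of x^2: x^2 + 2x
image of x^3: -x^3 + 3x^2
each image's coordinates form column j of the matrix


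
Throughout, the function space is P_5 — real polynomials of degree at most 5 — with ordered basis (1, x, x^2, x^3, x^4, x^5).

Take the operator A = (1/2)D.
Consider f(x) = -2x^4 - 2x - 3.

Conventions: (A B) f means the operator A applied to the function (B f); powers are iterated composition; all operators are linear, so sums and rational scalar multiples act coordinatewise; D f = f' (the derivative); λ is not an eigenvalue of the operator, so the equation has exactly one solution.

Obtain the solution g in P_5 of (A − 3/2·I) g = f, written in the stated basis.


the image equals g(x) = (4/3)x^4 + (16/9)x^3 + (16/9)x^2 + (68/27)x + 230/81

write g with unknown coordinates in the stated basis and equate coefficients in (A − 3/2·I) g = f
solving from the highest basis element down gives g = (4/3)x^4 + (16/9)x^3 + (16/9)x^2 + (68/27)x + 230/81
check: A g = (8/3)x^3 + (8/3)x^2 + (16/9)x + 34/27
so A g − 3/2·g = -2x^4 - 2x - 3 = f ✓


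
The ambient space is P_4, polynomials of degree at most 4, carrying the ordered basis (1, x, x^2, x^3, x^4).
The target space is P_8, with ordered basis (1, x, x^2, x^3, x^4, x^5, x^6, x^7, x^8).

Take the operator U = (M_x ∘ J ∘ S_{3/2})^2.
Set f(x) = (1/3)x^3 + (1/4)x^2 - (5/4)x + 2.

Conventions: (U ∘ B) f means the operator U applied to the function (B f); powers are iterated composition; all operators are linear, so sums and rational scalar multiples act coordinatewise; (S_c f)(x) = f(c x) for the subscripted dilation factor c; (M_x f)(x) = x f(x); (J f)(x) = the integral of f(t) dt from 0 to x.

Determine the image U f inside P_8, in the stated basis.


the result is g(x) = (729/2048)x^7 + (243/1280)x^6 - (405/512)x^5 + (3/2)x^4

S_{3/2} f = (9/8)x^3 + (9/16)x^2 - (15/8)x + 2
J S_{3/2} f = (9/32)x^4 + (3/16)x^3 - (15/16)x^2 + 2x
M_x J S_{3/2} f = (9/32)x^5 + (3/16)x^4 - (15/16)x^3 + 2x^2
S_{3/2} (M_x ∘ J ∘ S_{3/2}) f = (2187/1024)x^5 + (243/256)x^4 - (405/128)x^3 + (9/2)x^2
J S_{3/2} (M_x ∘ J ∘ S_{3/2}) f = (729/2048)x^6 + (243/1280)x^5 - (405/512)x^4 + (3/2)x^3
M_x J S_{3/2} (M_x ∘ J ∘ S_{3/2}) f = (729/2048)x^7 + (243/1280)x^6 - (405/512)x^5 + (3/2)x^4


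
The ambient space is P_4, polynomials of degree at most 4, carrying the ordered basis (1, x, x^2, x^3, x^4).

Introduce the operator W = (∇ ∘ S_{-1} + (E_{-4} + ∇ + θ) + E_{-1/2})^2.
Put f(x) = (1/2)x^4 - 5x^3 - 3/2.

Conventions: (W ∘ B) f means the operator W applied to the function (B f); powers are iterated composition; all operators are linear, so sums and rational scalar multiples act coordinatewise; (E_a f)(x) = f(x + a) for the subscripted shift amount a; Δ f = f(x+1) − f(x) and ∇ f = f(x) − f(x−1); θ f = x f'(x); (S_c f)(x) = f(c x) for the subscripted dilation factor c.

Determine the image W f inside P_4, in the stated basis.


S_{-1} f = (1/2)x^4 + 5x^3 - 3/2
∇ S_{-1} f = 2x^3 + 12x^2 - 13x + 9/2
E_{-4} f = (1/2)x^4 - 13x^3 + 108x^2 - 368x + 893/2
∇ f = 2x^3 - 18x^2 + 17x - 11/2
θ f = 2x^4 - 15x^3
(E_{-4} + ∇ + θ) f = (5/2)x^4 - 26x^3 + 90x^2 - 351x + 441
E_{-1/2} f = (1/2)x^4 - 6x^3 + (33/4)x^2 - 4x - 27/32
(∇ ∘ S_{-1} + (E_{-4} + ∇ + θ) + E_{-1/2}) f = 3x^4 - 30x^3 + (441/4)x^2 - 368x + 14229/32
S_{-1} (∇ ∘ S_{-1} + (E_{-4} + ∇ + θ) + E_{-1/2}) f = 3x^4 + 30x^3 + (441/4)x^2 + 368x + 14229/32
∇ S_{-1} (∇ ∘ S_{-1} + (E_{-4} + ∇ + θ) + E_{-1/2}) f = 12x^3 + 72x^2 + (285/2)x + 1139/4
E_{-4} (∇ ∘ S_{-1} + (E_{-4} + ∇ + θ) + E_{-1/2}) f = 3x^4 - 78x^3 + (3033/4)x^2 - 3458x + 203797/32
∇ (∇ ∘ S_{-1} + (E_{-4} + ∇ + θ) + E_{-1/2}) f = 12x^3 - 108x^2 + (645/2)x - 2045/4
θ (∇ ∘ S_{-1} + (E_{-4} + ∇ + θ) + E_{-1/2}) f = 12x^4 - 90x^3 + (441/2)x^2 - 368x
(E_{-4} + ∇ + θ) (∇ ∘ S_{-1} + (E_{-4} + ∇ + θ) + E_{-1/2}) f = 15x^4 - 156x^3 + (3483/4)x^2 - (7007/2)x + 187437/32
E_{-1/2} (∇ ∘ S_{-1} + (E_{-4} + ∇ + θ) + E_{-1/2}) f = 3x^4 - 36x^3 + (639/4)x^2 - (2009/4)x + 21125/32
(∇ ∘ S_{-1} + (E_{-4} + ∇ + θ) + E_{-1/2}) (∇ ∘ S_{-1} + (E_{-4} + ∇ + θ) + E_{-1/2}) f = 18x^4 - 180x^3 + (2205/2)x^2 - (15453/4)x + 108837/16

g(x) = 18x^4 - 180x^3 + (2205/2)x^2 - (15453/4)x + 108837/16


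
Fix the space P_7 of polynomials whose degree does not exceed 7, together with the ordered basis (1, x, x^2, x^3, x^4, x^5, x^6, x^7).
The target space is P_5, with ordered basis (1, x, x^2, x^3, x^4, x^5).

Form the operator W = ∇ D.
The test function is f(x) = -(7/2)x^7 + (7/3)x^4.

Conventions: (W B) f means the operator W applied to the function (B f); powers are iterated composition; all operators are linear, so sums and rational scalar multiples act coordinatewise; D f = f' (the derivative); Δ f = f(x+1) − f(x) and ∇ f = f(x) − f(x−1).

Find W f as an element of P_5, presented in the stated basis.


the image equals g(x) = -147x^5 + (735/2)x^4 - 490x^3 + (791/2)x^2 - 175x + 203/6

D f = -(49/2)x^6 + (28/3)x^3
∇ D f = -147x^5 + (735/2)x^4 - 490x^3 + (791/2)x^2 - 175x + 203/6


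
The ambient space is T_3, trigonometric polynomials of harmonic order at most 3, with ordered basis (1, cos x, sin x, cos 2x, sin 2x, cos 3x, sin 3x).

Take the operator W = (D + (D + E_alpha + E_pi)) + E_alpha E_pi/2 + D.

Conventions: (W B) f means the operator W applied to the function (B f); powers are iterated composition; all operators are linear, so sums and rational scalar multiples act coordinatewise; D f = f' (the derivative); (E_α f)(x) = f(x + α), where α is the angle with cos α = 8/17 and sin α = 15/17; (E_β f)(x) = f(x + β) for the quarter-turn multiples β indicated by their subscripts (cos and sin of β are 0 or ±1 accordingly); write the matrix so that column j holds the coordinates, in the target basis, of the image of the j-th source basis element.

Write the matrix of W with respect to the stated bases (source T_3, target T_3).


image of 1: 3
image of cos x: -(24/17)cos x - (74/17)sin x
image of sin x: (74/17)cos x - (24/17)sin x
image of cos 2x: cos 2x - 6sin 2x
image of sin 2x: 6cos 2x + sin 2x
image of cos 3x: -(10296/4913)cos 3x - (48610/4913)sin 3x
image of sin 3x: (48610/4913)cos 3x - (10296/4913)sin 3x
each image's coordinates form column j of the matrix

the matrix is [[3, 0, 0, 0, 0, 0, 0]; [0, -24/17, 74/17, 0, 0, 0, 0]; [0, -74/17, -24/17, 0, 0, 0, 0]; [0, 0, 0, 1, 6, 0, 0]; [0, 0, 0, -6, 1, 0, 0]; [0, 0, 0, 0, 0, -10296/4913, 48610/4913]; [0, 0, 0, 0, 0, -48610/4913, -10296/4913]] (rows listed top to bottom)


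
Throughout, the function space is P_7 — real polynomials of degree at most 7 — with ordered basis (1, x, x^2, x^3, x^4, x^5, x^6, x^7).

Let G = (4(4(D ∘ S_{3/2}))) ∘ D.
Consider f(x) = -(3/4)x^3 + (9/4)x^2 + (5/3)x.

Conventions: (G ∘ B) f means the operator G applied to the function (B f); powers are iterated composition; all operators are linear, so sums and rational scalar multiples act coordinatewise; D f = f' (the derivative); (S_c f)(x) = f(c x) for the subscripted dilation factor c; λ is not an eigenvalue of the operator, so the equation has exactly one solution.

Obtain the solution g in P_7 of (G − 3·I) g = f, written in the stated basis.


write g with unknown coordinates in the stated basis and equate coefficients in (G − 3·I) g = f
solving from the highest basis element down gives g = (1/4)x^3 - (3/4)x^2 + (157/9)x - 12
check: G g = 54x - 36
so G g − 3·g = -(3/4)x^3 + (9/4)x^2 + (5/3)x = f ✓

the result is g(x) = (1/4)x^3 - (3/4)x^2 + (157/9)x - 12


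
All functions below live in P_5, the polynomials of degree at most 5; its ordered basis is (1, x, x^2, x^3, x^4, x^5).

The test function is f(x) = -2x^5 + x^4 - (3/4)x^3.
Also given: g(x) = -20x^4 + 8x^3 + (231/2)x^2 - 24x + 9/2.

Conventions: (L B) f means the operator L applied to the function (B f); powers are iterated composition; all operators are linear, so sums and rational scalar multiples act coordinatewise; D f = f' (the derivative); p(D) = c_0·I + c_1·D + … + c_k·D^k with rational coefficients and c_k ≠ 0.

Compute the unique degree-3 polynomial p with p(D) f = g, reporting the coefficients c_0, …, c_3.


p(D) = 2·D − D^3, i.e. c_0 = 0, c_1 = 2, c_2 = 0, c_3 = -1

D^0 f = -2x^5 + x^4 - (3/4)x^3
D^1 f = -10x^4 + 4x^3 - (9/4)x^2
D^2 f = -40x^3 + 12x^2 - (9/2)x
D^3 f = -120x^2 + 24x - 9/2
matching coefficients of g against c_0 f + c_1 Df + … from the top degree down determines the c_i
solution: c_0 = 0, c_1 = 2, c_2 = 0, c_3 = -1


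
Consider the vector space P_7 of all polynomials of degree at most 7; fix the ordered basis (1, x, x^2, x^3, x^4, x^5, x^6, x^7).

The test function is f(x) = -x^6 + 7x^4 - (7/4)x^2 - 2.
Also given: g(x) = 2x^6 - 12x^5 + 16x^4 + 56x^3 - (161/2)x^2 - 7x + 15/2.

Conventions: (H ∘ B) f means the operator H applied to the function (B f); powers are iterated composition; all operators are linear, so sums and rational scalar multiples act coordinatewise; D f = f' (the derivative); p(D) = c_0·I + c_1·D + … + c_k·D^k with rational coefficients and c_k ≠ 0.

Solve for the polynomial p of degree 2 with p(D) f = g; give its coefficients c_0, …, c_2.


D^0 f = -x^6 + 7x^4 - (7/4)x^2 - 2
D^1 f = -6x^5 + 28x^3 - (7/2)x
D^2 f = -30x^4 + 84x^2 - 7/2
matching coefficients of g against c_0 f + c_1 Df + … from the top degree down determines the c_i
solution: c_0 = -2, c_1 = 2, c_2 = -1

p(D) = -2·I + 2·D − D^2, i.e. c_0 = -2, c_1 = 2, c_2 = -1


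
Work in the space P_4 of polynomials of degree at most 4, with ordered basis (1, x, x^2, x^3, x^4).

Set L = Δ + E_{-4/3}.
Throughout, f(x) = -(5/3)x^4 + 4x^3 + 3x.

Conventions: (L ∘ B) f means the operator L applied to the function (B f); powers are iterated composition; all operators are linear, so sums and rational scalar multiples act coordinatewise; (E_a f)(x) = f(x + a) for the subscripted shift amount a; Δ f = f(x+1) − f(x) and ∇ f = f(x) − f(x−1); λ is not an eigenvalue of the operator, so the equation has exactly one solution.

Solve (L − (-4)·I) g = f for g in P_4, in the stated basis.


write g with unknown coordinates in the stated basis and equate coefficients in (L − (-4)·I) g = f
solving from the highest basis element down gives g = -(1/3)x^4 + (32/45)x^3 + (94/75)x^2 - (7933/10125)x - 518/1875
check: L g = -(1/3)x^4 + (52/45)x^3 - (376/75)x^2 + (62107/10125)x + 2072/1875
so L g − (-4)·g = -(5/3)x^4 + 4x^3 + 3x = f ✓

g(x) = -(1/3)x^4 + (32/45)x^3 + (94/75)x^2 - (7933/10125)x - 518/1875


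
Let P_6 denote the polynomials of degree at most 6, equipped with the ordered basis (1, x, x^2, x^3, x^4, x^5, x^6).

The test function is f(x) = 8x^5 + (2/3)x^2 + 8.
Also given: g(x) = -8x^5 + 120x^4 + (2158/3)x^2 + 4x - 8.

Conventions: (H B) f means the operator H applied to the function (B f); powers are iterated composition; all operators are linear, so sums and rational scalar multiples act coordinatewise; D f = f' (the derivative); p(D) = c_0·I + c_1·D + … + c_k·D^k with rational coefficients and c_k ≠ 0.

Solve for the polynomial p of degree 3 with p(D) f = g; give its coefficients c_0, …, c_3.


D^0 f = 8x^5 + (2/3)x^2 + 8
D^1 f = 40x^4 + (4/3)x
D^2 f = 160x^3 + 4/3
D^3 f = 480x^2
matching coefficients of g against c_0 f + c_1 Df + … from the top degree down determines the c_i
solution: c_0 = -1, c_1 = 3, c_2 = 0, c_3 = 3/2

c_0 = -1, c_1 = 3, c_2 = 0, c_3 = 3/2


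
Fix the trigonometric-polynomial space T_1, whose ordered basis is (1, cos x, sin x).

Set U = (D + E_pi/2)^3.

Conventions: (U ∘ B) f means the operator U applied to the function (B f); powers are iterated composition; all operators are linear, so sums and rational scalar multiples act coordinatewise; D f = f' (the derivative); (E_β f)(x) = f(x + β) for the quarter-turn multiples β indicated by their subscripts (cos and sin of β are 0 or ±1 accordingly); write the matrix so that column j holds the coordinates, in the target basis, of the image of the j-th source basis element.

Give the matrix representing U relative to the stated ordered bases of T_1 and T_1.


image of 1: 1
image of cos x: 8sin x
image of sin x: -8cos x
each image's coordinates form column j of the matrix

the matrix is [[1, 0, 0]; [0, 0, -8]; [0, 8, 0]] (rows listed top to bottom)


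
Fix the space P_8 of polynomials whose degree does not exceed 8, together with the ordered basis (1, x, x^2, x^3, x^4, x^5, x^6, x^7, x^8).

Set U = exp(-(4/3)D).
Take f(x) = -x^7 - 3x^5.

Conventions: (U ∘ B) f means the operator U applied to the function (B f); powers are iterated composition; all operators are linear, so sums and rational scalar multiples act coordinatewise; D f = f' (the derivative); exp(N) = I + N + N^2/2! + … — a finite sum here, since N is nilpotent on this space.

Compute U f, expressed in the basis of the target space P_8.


order-1 term: (28/3)x^6 + 20x^4
order-2 term: -(112/3)x^5 - (160/3)x^3
order-3 term: (2240/27)x^4 + (640/9)x^2
order-4 term: -(8960/81)x^3 - (1280/27)x
order-5 term: (7168/81)x^2 + 1024/81
order-6 term: -(28672/729)x
order-7 term: 16384/2187
the series for exp(-(4/3)D) f terminates at order 7
exp(-(4/3)D) f = -x^7 + (28/3)x^6 - (121/3)x^5 + (2780/27)x^4 - (13280/81)x^3 + (12928/81)x^2 - (63232/729)x + 44032/2187

g(x) = -x^7 + (28/3)x^6 - (121/3)x^5 + (2780/27)x^4 - (13280/81)x^3 + (12928/81)x^2 - (63232/729)x + 44032/2187


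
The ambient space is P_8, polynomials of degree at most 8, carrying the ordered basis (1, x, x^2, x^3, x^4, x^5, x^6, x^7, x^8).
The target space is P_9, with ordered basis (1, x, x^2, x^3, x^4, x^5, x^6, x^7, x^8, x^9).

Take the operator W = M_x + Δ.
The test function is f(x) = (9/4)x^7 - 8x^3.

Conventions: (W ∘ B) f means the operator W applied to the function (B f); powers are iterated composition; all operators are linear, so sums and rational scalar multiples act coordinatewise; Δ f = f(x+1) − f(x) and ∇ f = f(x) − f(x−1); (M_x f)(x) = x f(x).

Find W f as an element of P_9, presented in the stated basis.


M_x f = (9/4)x^8 - 8x^4
Δ f = (63/4)x^6 + (189/4)x^5 + (315/4)x^4 + (315/4)x^3 + (93/4)x^2 - (33/4)x - 23/4
(M_x + Δ) f = (9/4)x^8 + (63/4)x^6 + (189/4)x^5 + (283/4)x^4 + (315/4)x^3 + (93/4)x^2 - (33/4)x - 23/4

the image equals g(x) = (9/4)x^8 + (63/4)x^6 + (189/4)x^5 + (283/4)x^4 + (315/4)x^3 + (93/4)x^2 - (33/4)x - 23/4


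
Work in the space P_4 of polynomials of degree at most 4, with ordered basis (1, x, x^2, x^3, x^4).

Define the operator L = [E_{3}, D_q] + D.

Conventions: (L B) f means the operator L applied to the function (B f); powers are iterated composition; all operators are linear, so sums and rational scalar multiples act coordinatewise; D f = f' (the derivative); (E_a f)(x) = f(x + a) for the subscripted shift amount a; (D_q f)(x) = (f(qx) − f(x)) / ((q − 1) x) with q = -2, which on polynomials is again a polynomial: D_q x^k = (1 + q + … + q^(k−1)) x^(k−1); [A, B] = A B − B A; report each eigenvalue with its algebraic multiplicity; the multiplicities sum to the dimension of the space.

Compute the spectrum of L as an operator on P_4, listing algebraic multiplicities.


image of 1: 0
image of x: 1
image of x^2: 2x - 9
image of x^3: 3x^2 + 27x
image of x^4: 4x^3 - 81x^2 - 81x - 243
the matrix is upper triangular; its diagonal is (0, 0, 0, 0, 0)
for a triangular matrix the eigenvalues are the diagonal entries, with algebraic multiplicity their repetition count

λ = 0 (multiplicity 5)


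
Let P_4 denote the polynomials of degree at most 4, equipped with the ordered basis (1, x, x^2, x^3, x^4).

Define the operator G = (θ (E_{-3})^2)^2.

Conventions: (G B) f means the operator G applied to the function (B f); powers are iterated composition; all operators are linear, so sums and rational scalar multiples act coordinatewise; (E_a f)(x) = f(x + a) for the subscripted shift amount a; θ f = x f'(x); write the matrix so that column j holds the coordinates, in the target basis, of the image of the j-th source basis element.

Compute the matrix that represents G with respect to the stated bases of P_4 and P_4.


the matrix is [[0, 0, 0, 0, 0]; [0, 1, -36, 864, -17280]; [0, 0, 4, -180, 5184]; [0, 0, 0, 9, -504]; [0, 0, 0, 0, 16]] (rows listed top to bottom)

image of 1: 0
image of x: x
image of x^2: 4x^2 - 36x
image of x^3: 9x^3 - 180x^2 + 864x
image of x^4: 16x^4 - 504x^3 + 5184x^2 - 17280x
each image's coordinates form column j of the matrix


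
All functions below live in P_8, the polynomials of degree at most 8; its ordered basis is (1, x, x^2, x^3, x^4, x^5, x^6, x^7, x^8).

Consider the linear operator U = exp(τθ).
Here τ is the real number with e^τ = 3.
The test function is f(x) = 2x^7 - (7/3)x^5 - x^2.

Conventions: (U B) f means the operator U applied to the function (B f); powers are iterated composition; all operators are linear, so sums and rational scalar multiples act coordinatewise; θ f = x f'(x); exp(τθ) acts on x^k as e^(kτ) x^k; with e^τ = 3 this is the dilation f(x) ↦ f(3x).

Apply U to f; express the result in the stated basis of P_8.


g(x) = 4374x^7 - 567x^5 - 9x^2

exp(τθ) x^k = e^(kτ) x^k; with e^τ = 3 this sends x^k to 3^k x^k
x^2 ↦ 9 x^2
x^5 ↦ 243 x^5
x^7 ↦ 2187 x^7
applying this coordinatewise to f: exp(τθ) f = 4374x^7 - 567x^5 - 9x^2


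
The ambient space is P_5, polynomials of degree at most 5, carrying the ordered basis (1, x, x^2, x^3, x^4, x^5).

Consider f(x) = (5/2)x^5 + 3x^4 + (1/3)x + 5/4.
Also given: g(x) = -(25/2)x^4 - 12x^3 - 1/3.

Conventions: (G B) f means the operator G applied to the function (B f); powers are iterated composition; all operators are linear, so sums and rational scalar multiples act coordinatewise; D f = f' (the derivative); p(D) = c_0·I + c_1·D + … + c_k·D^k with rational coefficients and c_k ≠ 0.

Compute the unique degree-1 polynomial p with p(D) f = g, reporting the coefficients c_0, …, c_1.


p(D) = -D, i.e. c_0 = 0, c_1 = -1

D^0 f = (5/2)x^5 + 3x^4 + (1/3)x + 5/4
D^1 f = (25/2)x^4 + 12x^3 + 1/3
matching coefficients of g against c_0 f + c_1 Df + … from the top degree down determines the c_i
solution: c_0 = 0, c_1 = -1


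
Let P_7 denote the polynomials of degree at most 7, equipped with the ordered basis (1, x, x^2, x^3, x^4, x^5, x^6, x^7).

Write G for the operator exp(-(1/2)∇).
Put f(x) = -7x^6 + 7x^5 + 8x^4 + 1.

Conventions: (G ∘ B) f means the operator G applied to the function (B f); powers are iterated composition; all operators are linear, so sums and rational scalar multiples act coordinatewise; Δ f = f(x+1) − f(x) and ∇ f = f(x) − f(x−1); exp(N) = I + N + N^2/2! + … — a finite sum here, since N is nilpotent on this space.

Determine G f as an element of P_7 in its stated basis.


the result is g(x) = -7x^6 + 28x^5 - (353/4)x^4 + 229x^3 - (6109/16)x^2 + (801/2)x - 12739/64

order-1 term: 21x^5 - 70x^4 + 89x^3 - (127/2)x^2 + (45/2)x - 3
order-2 term: -(105/4)x^4 + (245/2)x^3 - (897/4)x^2 + (779/4)x - 133/2
order-3 term: (35/2)x^3 - (175/2)x^2 + (307/2)x - 757/8
order-4 term: -(105/16)x^2 + (455/16)x - 517/16
order-5 term: (21/16)x - 7/2
order-6 term: -7/64
the series for exp(-(1/2)∇) f terminates at order 6
exp(-(1/2)∇) f = -7x^6 + 28x^5 - (353/4)x^4 + 229x^3 - (6109/16)x^2 + (801/2)x - 12739/64


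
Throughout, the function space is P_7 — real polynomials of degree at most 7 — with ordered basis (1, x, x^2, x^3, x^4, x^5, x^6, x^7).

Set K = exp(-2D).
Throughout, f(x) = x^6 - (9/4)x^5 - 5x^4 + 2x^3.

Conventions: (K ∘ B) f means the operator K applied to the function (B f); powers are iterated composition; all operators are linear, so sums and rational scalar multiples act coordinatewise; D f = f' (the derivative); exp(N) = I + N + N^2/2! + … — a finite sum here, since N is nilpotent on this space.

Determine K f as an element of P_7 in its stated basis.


g(x) = x^6 - (57/4)x^5 + (155/2)x^4 - 208x^3 + 288x^2 - 188x + 40

order-1 term: -12x^5 + (45/2)x^4 + 40x^3 - 12x^2
order-2 term: 60x^4 - 90x^3 - 120x^2 + 24x
order-3 term: -160x^3 + 180x^2 + 160x - 16
order-4 term: 240x^2 - 180x - 80
order-5 term: -192x + 72
order-6 term: 64
the series for exp(-2D) f terminates at order 6
exp(-2D) f = x^6 - (57/4)x^5 + (155/2)x^4 - 208x^3 + 288x^2 - 188x + 40


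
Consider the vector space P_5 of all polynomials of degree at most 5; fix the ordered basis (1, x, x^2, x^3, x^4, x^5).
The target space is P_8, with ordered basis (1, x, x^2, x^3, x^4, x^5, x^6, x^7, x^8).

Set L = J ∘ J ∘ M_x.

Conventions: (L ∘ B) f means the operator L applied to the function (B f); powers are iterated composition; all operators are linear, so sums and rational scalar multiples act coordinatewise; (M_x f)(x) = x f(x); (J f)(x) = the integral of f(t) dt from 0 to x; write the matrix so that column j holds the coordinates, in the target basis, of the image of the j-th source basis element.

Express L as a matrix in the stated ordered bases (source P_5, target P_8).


the matrix is [[0, 0, 0, 0, 0, 0]; [0, 0, 0, 0, 0, 0]; [0, 0, 0, 0, 0, 0]; [1/6, 0, 0, 0, 0, 0]; [0, 1/12, 0, 0, 0, 0]; [0, 0, 1/20, 0, 0, 0]; [0, 0, 0, 1/30, 0, 0]; [0, 0, 0, 0, 1/42, 0]; [0, 0, 0, 0, 0, 1/56]] (rows listed top to bottom)

image of 1: (1/6)x^3
image of x: (1/12)x^4
image of x^2: (1/20)x^5
image of x^3: (1/30)x^6
image of x^4: (1/42)x^7
image of x^5: (1/56)x^8
each image's coordinates form column j of the matrix


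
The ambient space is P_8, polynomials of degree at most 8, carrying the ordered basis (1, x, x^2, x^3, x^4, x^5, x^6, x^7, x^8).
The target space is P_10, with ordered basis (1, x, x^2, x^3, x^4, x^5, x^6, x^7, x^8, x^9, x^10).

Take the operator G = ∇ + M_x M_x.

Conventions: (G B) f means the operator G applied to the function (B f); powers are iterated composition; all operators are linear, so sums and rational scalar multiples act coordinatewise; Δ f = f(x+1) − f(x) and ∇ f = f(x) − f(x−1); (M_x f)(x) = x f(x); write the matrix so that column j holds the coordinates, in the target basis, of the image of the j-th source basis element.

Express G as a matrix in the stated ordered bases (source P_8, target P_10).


the matrix is [[0, 1, -1, 1, -1, 1, -1, 1, -1]; [0, 0, 2, -3, 4, -5, 6, -7, 8]; [1, 0, 0, 3, -6, 10, -15, 21, -28]; [0, 1, 0, 0, 4, -10, 20, -35, 56]; [0, 0, 1, 0, 0, 5, -15, 35, -70]; [0, 0, 0, 1, 0, 0, 6, -21, 56]; [0, 0, 0, 0, 1, 0, 0, 7, -28]; [0, 0, 0, 0, 0, 1, 0, 0, 8]; [0, 0, 0, 0, 0, 0, 1, 0, 0]; [0, 0, 0, 0, 0, 0, 0, 1, 0]; [0, 0, 0, 0, 0, 0, 0, 0, 1]] (rows listed top to bottom)

image of 1: x^2
image of x: x^3 + 1
image of x^2: x^4 + 2x - 1
image of x^3: x^5 + 3x^2 - 3x + 1
image of x^4: x^6 + 4x^3 - 6x^2 + 4x - 1
image of x^5: x^7 + 5x^4 - 10x^3 + 10x^2 - 5x + 1
image of x^6: x^8 + 6x^5 - 15x^4 + 20x^3 - 15x^2 + 6x - 1
image of x^7: x^9 + 7x^6 - 21x^5 + 35x^4 - 35x^3 + 21x^2 - 7x + 1
image of x^8: x^10 + 8x^7 - 28x^6 + 56x^5 - 70x^4 + 56x^3 - 28x^2 + 8x - 1
each image's coordinates form column j of the matrix


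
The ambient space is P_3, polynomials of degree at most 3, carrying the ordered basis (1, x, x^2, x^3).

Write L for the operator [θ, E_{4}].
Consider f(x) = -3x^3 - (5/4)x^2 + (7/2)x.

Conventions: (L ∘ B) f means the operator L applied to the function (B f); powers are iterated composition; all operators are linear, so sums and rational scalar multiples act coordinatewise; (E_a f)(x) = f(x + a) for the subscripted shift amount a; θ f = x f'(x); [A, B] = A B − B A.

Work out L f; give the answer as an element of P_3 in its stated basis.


E_{4} f = -3x^3 - (149/4)x^2 - (301/2)x - 198
θ E_{4} f = -9x^3 - (149/2)x^2 - (301/2)x
θ f = -9x^3 - (5/2)x^2 + (7/2)x
E_{4} θ f = -9x^3 - (221/2)x^2 - (897/2)x - 602
[θ, E_{4}] f = 36x^2 + 298x + 602

the result is g(x) = 36x^2 + 298x + 602


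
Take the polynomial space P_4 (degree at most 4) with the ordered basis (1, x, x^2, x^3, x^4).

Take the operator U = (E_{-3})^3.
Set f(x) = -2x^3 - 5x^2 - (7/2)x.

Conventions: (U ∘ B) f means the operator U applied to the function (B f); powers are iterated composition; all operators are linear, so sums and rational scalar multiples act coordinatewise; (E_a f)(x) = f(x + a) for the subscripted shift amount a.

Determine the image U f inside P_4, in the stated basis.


g(x) = -2x^3 + 49x^2 - (799/2)x + 2169/2

E_{-3} f = -2x^3 + 13x^2 - (55/2)x + 39/2
E_{-3} E_{-3} f = -2x^3 + 31x^2 - (319/2)x + 273
E_{-3} E_{-3} E_{-3} f = -2x^3 + 49x^2 - (799/2)x + 2169/2


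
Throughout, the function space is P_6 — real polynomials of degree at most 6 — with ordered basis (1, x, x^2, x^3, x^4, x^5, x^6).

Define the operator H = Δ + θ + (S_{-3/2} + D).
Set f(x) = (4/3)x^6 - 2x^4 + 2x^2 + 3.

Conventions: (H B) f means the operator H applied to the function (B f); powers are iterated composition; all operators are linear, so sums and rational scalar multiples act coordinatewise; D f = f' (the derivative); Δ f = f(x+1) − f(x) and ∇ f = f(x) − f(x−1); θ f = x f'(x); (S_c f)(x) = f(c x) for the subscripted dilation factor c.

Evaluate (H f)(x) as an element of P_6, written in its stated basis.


the result is g(x) = (371/16)x^6 + 16x^5 + (15/8)x^4 + (32/3)x^3 + (33/2)x^2 + 8x + 13/3

Δ f = 8x^5 + 20x^4 + (56/3)x^3 + 8x^2 + 4x + 4/3
θ f = 8x^6 - 8x^4 + 4x^2
S_{-3/2} f = (243/16)x^6 - (81/8)x^4 + (9/2)x^2 + 3
D f = 8x^5 - 8x^3 + 4x
(S_{-3/2} + D) f = (243/16)x^6 + 8x^5 - (81/8)x^4 - 8x^3 + (9/2)x^2 + 4x + 3
(Δ + θ + (S_{-3/2} + D)) f = (371/16)x^6 + 16x^5 + (15/8)x^4 + (32/3)x^3 + (33/2)x^2 + 8x + 13/3


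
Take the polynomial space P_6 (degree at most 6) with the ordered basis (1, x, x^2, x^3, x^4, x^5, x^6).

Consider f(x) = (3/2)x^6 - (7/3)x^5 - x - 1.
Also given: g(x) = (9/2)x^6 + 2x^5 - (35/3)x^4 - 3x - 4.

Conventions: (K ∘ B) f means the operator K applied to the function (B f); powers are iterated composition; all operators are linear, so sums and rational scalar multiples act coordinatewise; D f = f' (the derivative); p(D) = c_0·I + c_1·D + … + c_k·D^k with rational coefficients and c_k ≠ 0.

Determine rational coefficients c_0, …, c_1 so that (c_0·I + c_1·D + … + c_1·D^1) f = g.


p(D) = 3·I + D, i.e. c_0 = 3, c_1 = 1

D^0 f = (3/2)x^6 - (7/3)x^5 - x - 1
D^1 f = 9x^5 - (35/3)x^4 - 1
matching coefficients of g against c_0 f + c_1 Df + … from the top degree down determines the c_i
solution: c_0 = 3, c_1 = 1


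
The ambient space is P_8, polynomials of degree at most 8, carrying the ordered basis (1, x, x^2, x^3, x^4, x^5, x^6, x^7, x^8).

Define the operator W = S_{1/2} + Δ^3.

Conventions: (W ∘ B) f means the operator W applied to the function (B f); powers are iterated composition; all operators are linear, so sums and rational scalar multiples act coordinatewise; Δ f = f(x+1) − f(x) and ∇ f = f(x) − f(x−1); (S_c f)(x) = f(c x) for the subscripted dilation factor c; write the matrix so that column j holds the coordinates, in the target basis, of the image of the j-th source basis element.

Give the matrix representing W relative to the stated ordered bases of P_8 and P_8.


the matrix is [[1, 0, 0, 6, 36, 150, 540, 1806, 5796]; [0, 1/2, 0, 0, 24, 180, 900, 3780, 14448]; [0, 0, 1/4, 0, 0, 60, 540, 3150, 15120]; [0, 0, 0, 1/8, 0, 0, 120, 1260, 8400]; [0, 0, 0, 0, 1/16, 0, 0, 210, 2520]; [0, 0, 0, 0, 0, 1/32, 0, 0, 336]; [0, 0, 0, 0, 0, 0, 1/64, 0, 0]; [0, 0, 0, 0, 0, 0, 0, 1/128, 0]; [0, 0, 0, 0, 0, 0, 0, 0, 1/256]] (rows listed top to bottom)

image of 1: 1
image of x: (1/2)x
image of x^2: (1/4)x^2
image of x^3: (1/8)x^3 + 6
image of x^4: (1/16)x^4 + 24x + 36
image of x^5: (1/32)x^5 + 60x^2 + 180x + 150
image of x^6: (1/64)x^6 + 120x^3 + 540x^2 + 900x + 540
image of x^7: (1/128)x^7 + 210x^4 + 1260x^3 + 3150x^2 + 3780x + 1806
image of x^8: (1/256)x^8 + 336x^5 + 2520x^4 + 8400x^3 + 15120x^2 + 14448x + 5796
each image's coordinates form column j of the matrix


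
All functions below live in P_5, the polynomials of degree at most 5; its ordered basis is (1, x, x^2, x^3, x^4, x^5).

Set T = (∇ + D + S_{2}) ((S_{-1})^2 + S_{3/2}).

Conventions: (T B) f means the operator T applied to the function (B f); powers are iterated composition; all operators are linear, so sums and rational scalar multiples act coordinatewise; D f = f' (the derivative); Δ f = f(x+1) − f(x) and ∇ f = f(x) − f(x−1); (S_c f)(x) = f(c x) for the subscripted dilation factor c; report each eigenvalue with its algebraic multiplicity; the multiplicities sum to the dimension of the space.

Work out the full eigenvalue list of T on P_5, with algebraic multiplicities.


image of 1: 2
image of x: 5x + 5
image of x^2: 13x^2 + 13x - 13/4
image of x^3: 35x^3 + (105/4)x^2 - (105/8)x + 35/8
image of x^4: 97x^4 + (97/2)x^3 - (291/8)x^2 + (97/4)x - 97/16
image of x^5: 275x^5 + (1375/16)x^4 - (1375/16)x^3 + (1375/16)x^2 - (1375/32)x + 275/32
the matrix is upper triangular; its diagonal is (2, 5, 13, 35, 97, 275)
for a triangular matrix the eigenvalues are the diagonal entries, with algebraic multiplicity their repetition count

λ = 2 (multiplicity 1), λ = 5 (multiplicity 1), λ = 13 (multiplicity 1), λ = 35 (multiplicity 1), λ = 97 (multiplicity 1), λ = 275 (multiplicity 1)


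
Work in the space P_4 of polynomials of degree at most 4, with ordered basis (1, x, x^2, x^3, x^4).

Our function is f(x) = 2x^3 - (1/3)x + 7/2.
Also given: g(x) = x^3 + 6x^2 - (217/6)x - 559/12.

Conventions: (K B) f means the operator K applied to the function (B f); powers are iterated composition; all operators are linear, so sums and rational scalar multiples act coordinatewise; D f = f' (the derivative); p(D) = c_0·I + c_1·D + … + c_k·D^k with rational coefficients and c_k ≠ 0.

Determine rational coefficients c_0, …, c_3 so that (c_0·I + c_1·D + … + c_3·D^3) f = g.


p(D) = (1/2)·I + D − 3·D^2 − 4·D^3, i.e. c_0 = 1/2, c_1 = 1, c_2 = -3, c_3 = -4

D^0 f = 2x^3 - (1/3)x + 7/2
D^1 f = 6x^2 - 1/3
D^2 f = 12x
D^3 f = 12
matching coefficients of g against c_0 f + c_1 Df + … from the top degree down determines the c_i
solution: c_0 = 1/2, c_1 = 1, c_2 = -3, c_3 = -4


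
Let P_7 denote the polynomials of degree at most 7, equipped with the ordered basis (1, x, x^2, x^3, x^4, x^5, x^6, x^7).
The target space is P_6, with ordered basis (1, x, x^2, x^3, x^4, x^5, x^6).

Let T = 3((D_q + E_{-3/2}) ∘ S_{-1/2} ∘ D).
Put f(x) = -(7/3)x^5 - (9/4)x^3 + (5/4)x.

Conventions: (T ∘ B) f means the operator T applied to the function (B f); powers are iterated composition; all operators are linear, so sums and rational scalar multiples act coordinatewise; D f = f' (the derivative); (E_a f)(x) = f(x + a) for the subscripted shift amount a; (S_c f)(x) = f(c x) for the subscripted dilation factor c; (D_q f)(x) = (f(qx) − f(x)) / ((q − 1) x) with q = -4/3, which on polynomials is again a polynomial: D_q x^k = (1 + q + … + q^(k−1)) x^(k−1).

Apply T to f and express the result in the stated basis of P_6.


D f = -(35/3)x^4 - (27/4)x^2 + 5/4
S_{-1/2} D f = -(35/48)x^4 - (27/16)x^2 + 5/4
D_q S_{-1/2} D f = (875/1296)x^3 + (9/16)x
E_{-3/2} S_{-1/2} D f = -(35/48)x^4 + (35/8)x^3 - (369/32)x^2 + (477/32)x - 1597/256
(D_q + E_{-3/2}) S_{-1/2} D f = -(35/48)x^4 + (6545/1296)x^3 - (369/32)x^2 + (495/32)x - 1597/256
(3((D_q + E_{-3/2}) ∘ S_{-1/2} ∘ D)) f = -(35/16)x^4 + (6545/432)x^3 - (1107/32)x^2 + (1485/32)x - 4791/256

the result is g(x) = -(35/16)x^4 + (6545/432)x^3 - (1107/32)x^2 + (1485/32)x - 4791/256


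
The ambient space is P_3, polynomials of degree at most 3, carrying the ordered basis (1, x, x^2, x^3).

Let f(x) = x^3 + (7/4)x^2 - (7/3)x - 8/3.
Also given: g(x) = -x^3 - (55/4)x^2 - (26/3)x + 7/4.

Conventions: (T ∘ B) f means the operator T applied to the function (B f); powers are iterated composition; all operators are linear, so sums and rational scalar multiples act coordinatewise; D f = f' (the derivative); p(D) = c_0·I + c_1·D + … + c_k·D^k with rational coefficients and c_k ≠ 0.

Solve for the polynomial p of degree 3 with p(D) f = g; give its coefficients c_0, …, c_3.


p(D) = -I − 4·D + (1/2)·D^2 − 2·D^3, i.e. c_0 = -1, c_1 = -4, c_2 = 1/2, c_3 = -2

D^0 f = x^3 + (7/4)x^2 - (7/3)x - 8/3
D^1 f = 3x^2 + (7/2)x - 7/3
D^2 f = 6x + 7/2
D^3 f = 6
matching coefficients of g against c_0 f + c_1 Df + … from the top degree down determines the c_i
solution: c_0 = -1, c_1 = -4, c_2 = 1/2, c_3 = -2


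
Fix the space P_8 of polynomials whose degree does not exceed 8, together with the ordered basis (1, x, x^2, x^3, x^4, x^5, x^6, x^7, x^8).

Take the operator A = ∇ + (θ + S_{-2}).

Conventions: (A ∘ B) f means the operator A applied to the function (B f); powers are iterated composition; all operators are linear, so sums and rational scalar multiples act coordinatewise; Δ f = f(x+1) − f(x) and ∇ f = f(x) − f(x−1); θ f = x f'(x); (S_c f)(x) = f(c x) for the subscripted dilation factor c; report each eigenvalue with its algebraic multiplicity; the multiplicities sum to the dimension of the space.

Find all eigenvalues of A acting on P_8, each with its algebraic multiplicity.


λ = -121 (multiplicity 1), λ = -27 (multiplicity 1), λ = -5 (multiplicity 1), λ = -1 (multiplicity 1), λ = 1 (multiplicity 1), λ = 6 (multiplicity 1), λ = 20 (multiplicity 1), λ = 70 (multiplicity 1), λ = 264 (multiplicity 1)

image of 1: 1
image of x: -x + 1
image of x^2: 6x^2 + 2x - 1
image of x^3: -5x^3 + 3x^2 - 3x + 1
image of x^4: 20x^4 + 4x^3 - 6x^2 + 4x - 1
image of x^5: -27x^5 + 5x^4 - 10x^3 + 10x^2 - 5x + 1
image of x^6: 70x^6 + 6x^5 - 15x^4 + 20x^3 - 15x^2 + 6x - 1
image of x^7: -121x^7 + 7x^6 - 21x^5 + 35x^4 - 35x^3 + 21x^2 - 7x + 1
image of x^8: 264x^8 + 8x^7 - 28x^6 + 56x^5 - 70x^4 + 56x^3 - 28x^2 + 8x - 1
the matrix is upper triangular; its diagonal is (1, -1, 6, -5, 20, -27, 70, -121, 264)
for a triangular matrix the eigenvalues are the diagonal entries, with algebraic multiplicity their repetition count


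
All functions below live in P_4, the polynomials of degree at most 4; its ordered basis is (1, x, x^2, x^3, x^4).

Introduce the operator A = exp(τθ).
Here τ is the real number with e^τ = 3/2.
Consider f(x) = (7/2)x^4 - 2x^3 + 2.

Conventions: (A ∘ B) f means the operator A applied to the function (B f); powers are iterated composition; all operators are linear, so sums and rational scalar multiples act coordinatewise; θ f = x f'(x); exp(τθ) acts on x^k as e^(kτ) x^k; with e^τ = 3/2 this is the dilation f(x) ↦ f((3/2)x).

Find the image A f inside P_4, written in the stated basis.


exp(τθ) x^k = e^(kτ) x^k; with e^τ = 3/2 this sends x^k to (3/2)^k x^k
x^3 ↦ 27/8 x^3
x^4 ↦ 81/16 x^4
applying this coordinatewise to f: exp(τθ) f = (567/32)x^4 - (27/4)x^3 + 2

g(x) = (567/32)x^4 - (27/4)x^3 + 2


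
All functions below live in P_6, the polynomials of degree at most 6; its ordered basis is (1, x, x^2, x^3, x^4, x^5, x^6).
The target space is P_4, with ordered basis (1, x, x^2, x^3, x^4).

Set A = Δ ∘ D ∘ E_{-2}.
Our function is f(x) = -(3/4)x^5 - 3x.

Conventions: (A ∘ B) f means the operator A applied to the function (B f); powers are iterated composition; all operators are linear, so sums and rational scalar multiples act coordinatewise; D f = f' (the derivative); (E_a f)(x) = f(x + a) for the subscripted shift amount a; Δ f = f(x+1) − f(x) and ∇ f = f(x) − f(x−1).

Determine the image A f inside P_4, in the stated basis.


E_{-2} f = -(3/4)x^5 + (15/2)x^4 - 30x^3 + 60x^2 - 63x + 30
D E_{-2} f = -(15/4)x^4 + 30x^3 - 90x^2 + 120x - 63
Δ D E_{-2} f = -15x^3 + (135/2)x^2 - 105x + 225/4

the image equals g(x) = -15x^3 + (135/2)x^2 - 105x + 225/4
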